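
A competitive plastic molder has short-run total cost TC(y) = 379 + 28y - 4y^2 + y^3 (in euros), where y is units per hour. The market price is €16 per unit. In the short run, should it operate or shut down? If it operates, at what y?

Strip out fixed cost: VC = 28y - 4y^2 + y^3. Then AVC = 28 - 4y + y^2 and MC = 28 - 8y + 3y^2.
AVC hits its minimum where MC = AVC, at y = 2, giving min AVC = 28 - 4·2 + 2^2 = €24.
Since P = €16 < min AVC = €24, price fails to cover variable cost at any output.
Shutting down limits the loss to fixed cost, €379.

Shut down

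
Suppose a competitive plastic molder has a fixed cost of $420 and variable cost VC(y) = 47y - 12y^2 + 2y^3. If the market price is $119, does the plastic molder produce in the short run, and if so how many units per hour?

Produce at y = 6

From TC, MC = TC'(y) = 47 - 24y + 6y^2 and AVC = VC/y = 47 - 12y + 2y^2.
The AVC parabola has its vertex at y = 12/4 = 3, where AVC = 47 - 12·3 + 2·3^2 = $29.
P = $119 exceeds min AVC = $29, so the firm stays open.
Solving P = MC: -72 - 24y + 6y^2 = 0 ⇒ y = -2 or 6. On the upward-sloping branch, y* = 6.
Check: AVC at y = 6 is $47 ≤ P, so revenue covers variable cost.
Profit = P·y − TC = 119·6 − 702 = $12.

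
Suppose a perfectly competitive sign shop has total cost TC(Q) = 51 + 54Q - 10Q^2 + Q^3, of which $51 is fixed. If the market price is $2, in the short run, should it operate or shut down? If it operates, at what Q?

From TC, MC = TC'(Q) = 54 - 20Q + 3Q^2 and AVC = VC/Q = 54 - 10Q + Q^2.
The AVC parabola has its vertex at Q = 10/2 = 5, where AVC = 54 - 10·5 + 5^2 = $29.
With P < min AVC ($2 < $29), every unit sold adds to the loss.
Best response: produce nothing and absorb the $51 fixed cost.

Shut down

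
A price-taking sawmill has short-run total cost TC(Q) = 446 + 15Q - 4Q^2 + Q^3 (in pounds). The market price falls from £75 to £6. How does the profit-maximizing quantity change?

AVC = 15 - 4Q + Q^2, minimized at Q = 2 where min AVC = £11. MC = 15 - 8Q + 3Q^2.
At P = £75 ≥ min AVC, set P = MC on the rising branch: Q = 6.
At P = £6 < min AVC = £11, price no longer covers variable cost at any output, so the firm shuts down: Q = 0.

Output falls from 6 to 0 (the firm shuts down)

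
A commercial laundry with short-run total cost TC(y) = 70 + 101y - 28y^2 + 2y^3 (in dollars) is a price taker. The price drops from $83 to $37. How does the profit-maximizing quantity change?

MC = 101 - 56y + 6y^2; the shutdown threshold is min AVC = $3 (at y = 7).
At P = $83 ≥ min AVC, set P = MC on the rising branch: y = 9.
At P = $37 ≥ min AVC, set P = MC: y = 8. The firm stays open but cuts output.

Output falls from 9 to 8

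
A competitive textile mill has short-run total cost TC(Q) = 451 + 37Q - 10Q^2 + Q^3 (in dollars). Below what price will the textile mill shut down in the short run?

The shutdown price is the minimum of AVC. VC = 37Q - 10Q^2 + Q^3, so AVC = 37 - 10Q + Q^2.
At the minimum of AVC, MC = AVC. MC = 37 - 20Q + 3Q^2; setting MC = AVC gives 2Q^2 - 10Q = 0, so Q = 5. min AVC = 12.
So the shutdown price is $12.

$12 per unit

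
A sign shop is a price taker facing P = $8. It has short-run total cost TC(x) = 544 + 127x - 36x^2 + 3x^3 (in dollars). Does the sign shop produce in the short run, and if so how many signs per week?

Shut down

From TC, MC = TC'(x) = 127 - 72x + 9x^2 and AVC = VC/x = 127 - 36x + 3x^2.
The AVC parabola has its vertex at x = 36/6 = 6, where AVC = 127 - 36·6 + 3·6^2 = $19.
With P < min AVC ($8 < $19), every unit sold adds to the loss.
Shutting down limits the loss to fixed cost, $544.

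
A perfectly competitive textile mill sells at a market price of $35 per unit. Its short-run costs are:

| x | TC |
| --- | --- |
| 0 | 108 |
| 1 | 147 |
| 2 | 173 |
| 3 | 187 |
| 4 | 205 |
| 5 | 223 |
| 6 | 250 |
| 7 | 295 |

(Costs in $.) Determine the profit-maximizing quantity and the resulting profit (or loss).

Profit at each row (π = 35x − TC): x=0: -108; x=1: -112; x=2: -103; x=3: -82; x=4: -65; x=5: -48; x=6: -40; x=7: -50.
Profit is maximized at x = 6. AVC there is 142/6 = $23.67 ≤ P, so producing beats shutting down (which would give -$108).

x = 6; profit = -$40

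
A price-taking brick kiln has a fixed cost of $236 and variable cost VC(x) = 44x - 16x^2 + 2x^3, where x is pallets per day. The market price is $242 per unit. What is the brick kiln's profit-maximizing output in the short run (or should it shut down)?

Produce at x = 9

Variable cost is VC = 44x - 16x^2 + 2x^3, so AVC = VC/x = 44 - 16x + 2x^2 and MC = dTC/dx = 44 - 32x + 6x^2.
AVC is minimized where dAVC/dx = -16 + 4x = 0, at x = 4; min AVC = 44 - 16·4 + 2·4^2 = $12.
P = $242 exceeds min AVC = $12, so the firm stays open.
P = MC gives -198 - 32x + 6x^2 = 0, with roots -11/3 and 9. Take the larger (rising MC): x* = 9.
Check: AVC at x = 9 is $62 ≤ P, so revenue covers variable cost.
Profit = P·x − TC = 242·9 − 794 = $1384.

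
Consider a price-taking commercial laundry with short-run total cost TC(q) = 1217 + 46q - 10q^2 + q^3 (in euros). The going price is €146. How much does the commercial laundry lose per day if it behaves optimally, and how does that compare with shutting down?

Profit = -€217 at q = 10

AVC = 46 - 10q + q^2; min AVC = €21 at q = 5. Since P = €146 ≥ min AVC, the firm produces.
With MC = 46 - 20q + 3q^2, P = MC on the upward-sloping part at q* = 10.
TR = 146·10 = 1460. TC = 1217 + 460 = 1677. Profit = 1460 − 1677 = -€217.
Shutting down would mean losing the fixed cost of €1217, so operating at a loss of €217 is better by €1000.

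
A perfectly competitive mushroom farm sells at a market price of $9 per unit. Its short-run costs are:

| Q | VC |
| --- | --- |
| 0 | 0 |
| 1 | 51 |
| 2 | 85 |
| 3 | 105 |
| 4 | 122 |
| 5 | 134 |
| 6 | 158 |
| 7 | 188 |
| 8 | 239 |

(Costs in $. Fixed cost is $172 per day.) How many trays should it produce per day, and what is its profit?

Compute π = P·Q − TC at each output: Q=0: -172; Q=1: -214; Q=2: -239; Q=3: -250; Q=4: -258; Q=5: -261; Q=6: -276; Q=7: -297; Q=8: -339.
Profit is highest at Q = 0. Equivalently, the lowest AVC in the table is 158/6 ≈ $26.33 at Q = 6, and P = $9 falls below it — price never covers variable cost, so the firm shuts down and loses only its fixed cost.

Q = 0 (shut down); profit = -$172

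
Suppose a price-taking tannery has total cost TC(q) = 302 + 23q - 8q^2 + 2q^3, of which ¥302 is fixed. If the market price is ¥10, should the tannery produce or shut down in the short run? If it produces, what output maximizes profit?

Shut down

Strip out fixed cost: VC = 23q - 8q^2 + 2q^3. Then AVC = 23 - 8q + 2q^2 and MC = 23 - 16q + 6q^2.
AVC is minimized where dAVC/dq = -8 + 4q = 0, at q = 2; min AVC = 23 - 8·2 + 2·2^2 = ¥15.
Since P = ¥10 < min AVC = ¥15, price fails to cover variable cost at any output.
Shutting down limits the loss to fixed cost, ¥302.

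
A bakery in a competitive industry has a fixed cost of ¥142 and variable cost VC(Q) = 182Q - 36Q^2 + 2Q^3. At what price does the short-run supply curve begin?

¥20 per unit

The shutdown price is the minimum of AVC. VC = 182Q - 36Q^2 + 2Q^3, so AVC = 182 - 36Q + 2Q^2.
At the minimum of AVC, MC = AVC. MC = 182 - 72Q + 6Q^2; setting MC = AVC gives 4Q^2 - 36Q = 0, so Q = 9. min AVC = 20.
For P < ¥20 the firm produces nothing.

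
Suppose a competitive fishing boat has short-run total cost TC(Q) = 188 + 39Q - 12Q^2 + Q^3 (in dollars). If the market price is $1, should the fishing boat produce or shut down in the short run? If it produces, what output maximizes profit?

Shut down

From TC, MC = TC'(Q) = 39 - 24Q + 3Q^2 and AVC = VC/Q = 39 - 12Q + Q^2.
AVC is minimized where dAVC/dQ = -12 + 2Q = 0, at Q = 6; min AVC = 39 - 12·6 + 6^2 = $3.
P = $1 lies below min AVC = $3; no output level covers variable cost.
Best response: produce nothing and absorb the $188 fixed cost.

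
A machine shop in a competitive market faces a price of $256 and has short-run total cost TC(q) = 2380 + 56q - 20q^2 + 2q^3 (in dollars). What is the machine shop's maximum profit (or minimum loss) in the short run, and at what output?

Profit = -$380 at q = 10

AVC = 56 - 20q + 2q^2 has its minimum $6 at q = 5; price $256 clears that bar, so the firm operates.
MC = 56 - 40q + 6q^2. Setting P = MC and taking the root on the rising branch gives q* = 10.
TR = 256·10 = 2560. TC = 2380 + 560 = 2940. Profit = 2560 − 2940 = -$380.
That loss of $380 beats the $2380 the firm would lose by shutting down; producing recovers $2000 of fixed cost.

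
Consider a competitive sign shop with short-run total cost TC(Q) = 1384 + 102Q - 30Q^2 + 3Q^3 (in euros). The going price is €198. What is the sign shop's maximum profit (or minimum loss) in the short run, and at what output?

Profit = -€232 at Q = 8

AVC = 102 - 30Q + 3Q^2 has its minimum €27 at Q = 5; price €198 clears that bar, so the firm operates.
With MC = 102 - 60Q + 9Q^2, P = MC on the upward-sloping part at Q* = 8.
TR = 198·8 = 1584. TC = 1384 + 432 = 1816. Profit = 1584 − 1816 = -€232.
That loss of €232 beats the €1384 the firm would lose by shutting down; producing recovers €1152 of fixed cost.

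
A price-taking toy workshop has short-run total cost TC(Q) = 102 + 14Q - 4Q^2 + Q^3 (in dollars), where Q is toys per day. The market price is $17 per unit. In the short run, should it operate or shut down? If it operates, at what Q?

Produce at Q = 3

Variable cost is VC = 14Q - 4Q^2 + Q^3, so AVC = VC/Q = 14 - 4Q + Q^2 and MC = dTC/dQ = 14 - 8Q + 3Q^2.
The AVC parabola has its vertex at Q = 4/2 = 2, where AVC = 14 - 4·2 + 2^2 = $10.
Since P = $17 ≥ min AVC = $10, price covers variable cost and the firm should produce.
P = MC gives -3 - 8Q + 3Q^2 = 0, with roots -1/3 and 3. Take the larger (rising MC): Q* = 3.
Check: AVC at Q = 3 is $11 ≤ P, so revenue covers variable cost.
Profit = P·Q − TC = 17·3 − 135 = -$84, a loss, but smaller than the $102 fixed cost the firm would lose by shutting down.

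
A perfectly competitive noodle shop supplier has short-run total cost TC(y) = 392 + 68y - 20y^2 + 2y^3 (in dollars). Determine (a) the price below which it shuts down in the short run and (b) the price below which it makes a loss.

AVC = 68 - 20y + 2y^2; minimized at y = 5, giving min AVC = $18. That is the shutdown price.
ATC = 392/y + 68 - 20y + 2y^2. Setting dATC/dy = −392/y^2 − 20 + 4y = 0 gives y = 7 (since 4·7^3 − 20·7^2 = 392).
min ATC = 392/7 + 68 − 20·7 + 2·7^2 = $82. That is the break-even price.
For $18 ≤ P < $82 the firm produces at a loss; below $18 it shuts down.

Shutdown price = $18; break-even price = $82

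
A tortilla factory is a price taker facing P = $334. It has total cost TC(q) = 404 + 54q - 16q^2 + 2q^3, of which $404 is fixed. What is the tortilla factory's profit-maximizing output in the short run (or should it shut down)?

Strip out fixed cost: VC = 54q - 16q^2 + 2q^3. Then AVC = 54 - 16q + 2q^2 and MC = 54 - 32q + 6q^2.
AVC is minimized where dAVC/dq = -16 + 4q = 0, at q = 4; min AVC = 54 - 16·4 + 2·4^2 = $22.
Since P = $334 ≥ min AVC = $22, price covers variable cost and the firm should produce.
Solving P = MC: -280 - 32q + 6q^2 = 0 ⇒ q = -14/3 or 10. On the upward-sloping branch, q* = 10.
Check: AVC at q = 10 is $94 ≤ P, so revenue covers variable cost.
Profit = P·q − TC = 334·10 − 1344 = $1996.

Produce at q = 10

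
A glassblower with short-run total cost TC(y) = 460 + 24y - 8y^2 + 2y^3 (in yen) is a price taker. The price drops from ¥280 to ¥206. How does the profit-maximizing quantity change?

AVC = 24 - 8y + 2y^2, minimized at y = 2 where min AVC = ¥16. MC = 24 - 16y + 6y^2.
At P = ¥280 ≥ min AVC, set P = MC on the rising branch: y = 8.
At P = ¥206 ≥ min AVC, set P = MC: y = 7. The firm stays open but cuts output.

Output falls from 8 to 7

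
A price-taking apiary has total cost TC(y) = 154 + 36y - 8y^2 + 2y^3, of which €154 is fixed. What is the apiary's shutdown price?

The shutdown price is the minimum of AVC. VC = 36y - 8y^2 + 2y^3, so AVC = 36 - 8y + 2y^2.
dAVC/dy = -8 + 4y = 0 gives y = 2. min AVC = 36 - 8·2 + 2·2^2 = 28.
So the shutdown price is €28.

€28 per unit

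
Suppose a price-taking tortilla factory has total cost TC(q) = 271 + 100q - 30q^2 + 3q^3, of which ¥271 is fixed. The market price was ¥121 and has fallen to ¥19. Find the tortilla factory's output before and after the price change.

Output falls from 7 to 0 (the firm shuts down)

MC = 100 - 60q + 9q^2; the shutdown threshold is min AVC = ¥25 (at q = 5).
With P = ¥121 above the shutdown price, P = MC gives q = 7.
At P = ¥19 < min AVC = ¥25, price no longer covers variable cost at any output, so the firm shuts down: q = 0.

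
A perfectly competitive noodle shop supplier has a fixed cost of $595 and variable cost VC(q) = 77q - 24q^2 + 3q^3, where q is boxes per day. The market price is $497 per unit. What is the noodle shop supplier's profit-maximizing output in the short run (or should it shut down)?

From TC, MC = TC'(q) = 77 - 48q + 9q^2 and AVC = VC/q = 77 - 24q + 3q^2.
The AVC parabola has its vertex at q = 24/6 = 4, where AVC = 77 - 24·4 + 3·4^2 = $29.
P = $497 exceeds min AVC = $29, so the firm stays open.
P = MC gives -420 - 48q + 9q^2 = 0, with roots -14/3 and 10. Take the larger (rising MC): q* = 10.
Check: AVC at q = 10 is $137 ≤ P, so revenue covers variable cost.
Profit = P·q − TC = 497·10 − 1965 = $3005.

Produce at q = 10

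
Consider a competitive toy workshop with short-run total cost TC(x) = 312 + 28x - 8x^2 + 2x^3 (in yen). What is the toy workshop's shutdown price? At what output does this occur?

The firm shuts down when price falls below the minimum of average variable cost. AVC = VC/x = 28 - 8x + 2x^2.
At the minimum of AVC, MC = AVC. MC = 28 - 16x + 6x^2; setting MC = AVC gives 4x^2 - 8x = 0, so x = 2. min AVC = 20.
The firm shuts down for any P below ¥20.

¥20 per unit, at x = 2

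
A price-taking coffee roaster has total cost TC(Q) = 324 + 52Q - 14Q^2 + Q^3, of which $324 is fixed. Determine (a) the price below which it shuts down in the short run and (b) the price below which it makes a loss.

Shutdown price = $3; break-even price = $43

AVC = 52 - 14Q + Q^2; minimized at Q = 7, giving min AVC = $3. That is the shutdown price.
ATC = 324/Q + 52 - 14Q + Q^2. Setting dATC/dQ = −324/Q^2 − 14 + 2Q = 0 gives Q = 9 (since 2·9^3 − 14·9^2 = 324).
min ATC = 324/9 + 52 − 14·9 + 9^2 = $43. That is the break-even price.
For $3 ≤ P < $43 the firm produces at a loss; below $3 it shuts down.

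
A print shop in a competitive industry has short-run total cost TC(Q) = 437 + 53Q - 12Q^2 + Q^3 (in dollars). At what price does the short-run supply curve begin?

The shutdown price is the minimum of AVC. VC = 53Q - 12Q^2 + Q^3, so AVC = 53 - 12Q + Q^2.
dAVC/dQ = -12 + 2Q = 0 gives Q = 6. min AVC = 53 - 12·6 + 6^2 = 17.
The firm shuts down for any P below $17.

$17 per unit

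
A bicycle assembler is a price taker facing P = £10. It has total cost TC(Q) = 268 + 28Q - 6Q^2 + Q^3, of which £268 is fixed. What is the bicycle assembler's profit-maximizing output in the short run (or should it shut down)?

Variable cost is VC = 28Q - 6Q^2 + Q^3, so AVC = VC/Q = 28 - 6Q + Q^2 and MC = dTC/dQ = 28 - 12Q + 3Q^2.
The AVC parabola has its vertex at Q = 6/2 = 3, where AVC = 28 - 6·3 + 3^2 = £19.
Since P = £10 < min AVC = £19, price fails to cover variable cost at any output.
Best response: produce nothing and absorb the £268 fixed cost.

Shut down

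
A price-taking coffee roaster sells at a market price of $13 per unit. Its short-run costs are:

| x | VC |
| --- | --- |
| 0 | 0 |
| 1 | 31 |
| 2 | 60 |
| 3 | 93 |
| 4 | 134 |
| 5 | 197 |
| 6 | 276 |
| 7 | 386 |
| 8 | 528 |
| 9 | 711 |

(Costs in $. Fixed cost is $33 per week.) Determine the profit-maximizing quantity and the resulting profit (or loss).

Compute π = P·x − TC at each output: x=0: -33; x=1: -51; x=2: -67; x=3: -87; x=4: -115; x=5: -165; x=6: -231; x=7: -328; x=8: -457; x=9: -627.
Profit is highest at x = 0. Equivalently, the lowest AVC in the table is 60/2 ≈ $30 at x = 2, and P = $13 falls below it — price never covers variable cost, so the firm shuts down and loses only its fixed cost.

x = 0 (shut down); profit = -$33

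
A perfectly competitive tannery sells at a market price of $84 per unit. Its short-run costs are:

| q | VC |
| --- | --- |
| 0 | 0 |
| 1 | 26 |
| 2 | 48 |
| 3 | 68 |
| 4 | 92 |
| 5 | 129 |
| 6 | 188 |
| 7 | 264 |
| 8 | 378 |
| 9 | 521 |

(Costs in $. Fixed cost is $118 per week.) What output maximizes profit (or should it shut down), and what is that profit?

q = 7; profit = $206

Profit at each row (π = 84q − TC): q=0: -118; q=1: -60; q=2: 2; q=3: 66; q=4: 126; q=5: 173; q=6: 198; q=7: 206; q=8: 176; q=9: 117.
Profit is maximized at q = 7. AVC there is 264/7 = $37.71 ≤ P, so producing beats shutting down (which would give -$118).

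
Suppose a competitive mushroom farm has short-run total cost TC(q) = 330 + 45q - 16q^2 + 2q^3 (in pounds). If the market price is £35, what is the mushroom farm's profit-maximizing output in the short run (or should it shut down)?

Variable cost is VC = 45q - 16q^2 + 2q^3, so AVC = VC/q = 45 - 16q + 2q^2 and MC = dTC/dq = 45 - 32q + 6q^2.
AVC hits its minimum where MC = AVC, at q = 4, giving min AVC = 45 - 16·4 + 2·4^2 = £13.
Because £35 ≥ £13, revenue can cover variable cost; the firm operates.
P = MC gives 10 - 32q + 6q^2 = 0, with roots 1/3 and 5. Take the larger (rising MC): q* = 5.
Check: AVC at q = 5 is £15 ≤ P, so revenue covers variable cost.
Profit = P·q − TC = 35·5 − 405 = -£230, a loss, but smaller than the £330 fixed cost the firm would lose by shutting down.

Produce at q = 5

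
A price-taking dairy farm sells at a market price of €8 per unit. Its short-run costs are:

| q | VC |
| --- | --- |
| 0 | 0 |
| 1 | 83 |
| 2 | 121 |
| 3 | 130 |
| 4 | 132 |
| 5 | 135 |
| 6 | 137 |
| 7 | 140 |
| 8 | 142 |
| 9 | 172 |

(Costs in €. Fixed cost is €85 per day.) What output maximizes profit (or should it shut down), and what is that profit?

Compute π = P·q − TC at each output: q=0: -85; q=1: -160; q=2: -190; q=3: -191; q=4: -185; q=5: -180; q=6: -174; q=7: -169; q=8: -163; q=9: -185.
Profit is highest at q = 0. Equivalently, the lowest AVC in the table is 142/8 ≈ €17.75 at q = 8, and P = €8 falls below it — price never covers variable cost, so the firm shuts down and loses only its fixed cost.

q = 0 (shut down); profit = -€85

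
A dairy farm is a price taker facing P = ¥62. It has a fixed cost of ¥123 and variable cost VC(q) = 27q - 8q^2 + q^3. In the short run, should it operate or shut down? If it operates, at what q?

Variable cost is VC = 27q - 8q^2 + q^3, so AVC = VC/q = 27 - 8q + q^2 and MC = dTC/dq = 27 - 16q + 3q^2.
AVC hits its minimum where MC = AVC, at q = 4, giving min AVC = 27 - 8·4 + 4^2 = ¥11.
Because ¥62 ≥ ¥11, revenue can cover variable cost; the firm operates.
Set P = MC: 62 = 27 - 16q + 3q^2 → -35 - 16q + 3q^2 = 0. The roots are q = -5/3 and q = 7; the profit-maximizing output is on the rising part of MC, so q* = 7.
Check: AVC at q = 7 is ¥20 ≤ P, so revenue covers variable cost.
Profit = P·q − TC = 62·7 − 263 = ¥171.

Produce at q = 7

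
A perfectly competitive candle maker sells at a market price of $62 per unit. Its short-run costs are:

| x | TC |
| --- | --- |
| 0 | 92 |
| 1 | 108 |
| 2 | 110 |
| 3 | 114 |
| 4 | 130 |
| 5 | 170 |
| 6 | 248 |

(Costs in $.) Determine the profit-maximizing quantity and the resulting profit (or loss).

Tabulate TR − TC: x=0: -92; x=1: -46; x=2: 14; x=3: 72; x=4: 118; x=5: 140; x=6: 124.
Profit is maximized at x = 5. AVC there is 78/5 = $15.60 ≤ P, so producing beats shutting down (which would give -$92).

x = 5; profit = $140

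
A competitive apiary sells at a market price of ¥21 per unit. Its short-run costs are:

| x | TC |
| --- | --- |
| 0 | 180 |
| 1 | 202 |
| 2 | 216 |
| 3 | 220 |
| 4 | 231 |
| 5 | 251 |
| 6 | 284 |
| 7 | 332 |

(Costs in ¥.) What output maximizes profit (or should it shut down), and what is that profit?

Profit at each row (π = 21x − TC): x=0: -180; x=1: -181; x=2: -174; x=3: -157; x=4: -147; x=5: -146; x=6: -158; x=7: -185.
Profit is maximized at x = 5. AVC there is 71/5 = ¥14.20 ≤ P, so producing beats shutting down (which would give -¥180).

x = 5; profit = -¥146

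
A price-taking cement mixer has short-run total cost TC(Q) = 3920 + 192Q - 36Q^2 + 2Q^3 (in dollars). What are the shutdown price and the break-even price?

Shutdown price = $30; break-even price = $360

Shutdown price = min AVC. AVC = 192 - 36Q + 2Q^2, with vertex at Q = 9 and minimum $30.
ATC = 3920/Q + 192 - 36Q + 2Q^2. Setting dATC/dQ = −3920/Q^2 − 36 + 4Q = 0 gives Q = 14 (since 4·14^3 − 36·14^2 = 3920).
min ATC = 3920/14 + 192 − 36·14 + 2·14^2 = $360. That is the break-even price.
For $30 ≤ P < $360 the firm produces at a loss; below $30 it shuts down.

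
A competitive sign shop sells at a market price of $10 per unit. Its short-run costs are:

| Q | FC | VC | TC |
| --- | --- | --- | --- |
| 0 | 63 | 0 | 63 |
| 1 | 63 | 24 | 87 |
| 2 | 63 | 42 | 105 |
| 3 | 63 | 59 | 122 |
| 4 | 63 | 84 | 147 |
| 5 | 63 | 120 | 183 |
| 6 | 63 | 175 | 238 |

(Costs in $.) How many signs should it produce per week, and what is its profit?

Compute π = P·Q − TC at each output: Q=0: -63; Q=1: -77; Q=2: -85; Q=3: -92; Q=4: -107; Q=5: -133; Q=6: -178.
Profit is highest at Q = 0. Equivalently, the lowest AVC in the table is 59/3 ≈ $19.67 at Q = 3, and P = $10 falls below it — price never covers variable cost, so the firm shuts down and loses only its fixed cost.

Q = 0 (shut down); profit = -$63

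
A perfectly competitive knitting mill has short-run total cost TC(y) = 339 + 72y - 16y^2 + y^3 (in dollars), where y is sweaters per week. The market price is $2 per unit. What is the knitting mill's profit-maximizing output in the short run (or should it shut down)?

Strip out fixed cost: VC = 72y - 16y^2 + y^3. Then AVC = 72 - 16y + y^2 and MC = 72 - 32y + 3y^2.
AVC hits its minimum where MC = AVC, at y = 8, giving min AVC = 72 - 16·8 + 8^2 = $8.
P = $2 lies below min AVC = $8; no output level covers variable cost.
Best response: produce nothing and absorb the $339 fixed cost.

Shut down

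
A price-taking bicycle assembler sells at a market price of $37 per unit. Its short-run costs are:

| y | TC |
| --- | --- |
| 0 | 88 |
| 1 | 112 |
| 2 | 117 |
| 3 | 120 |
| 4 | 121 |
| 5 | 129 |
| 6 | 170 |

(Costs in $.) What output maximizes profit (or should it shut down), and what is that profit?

y = 5; profit = $56

Profit at each row (π = 37y − TC): y=0: -88; y=1: -75; y=2: -43; y=3: -9; y=4: 27; y=5: 56; y=6: 52.
Profit is maximized at y = 5. AVC there is 41/5 = $8.20 ≤ P, so producing beats shutting down (which would give -$88).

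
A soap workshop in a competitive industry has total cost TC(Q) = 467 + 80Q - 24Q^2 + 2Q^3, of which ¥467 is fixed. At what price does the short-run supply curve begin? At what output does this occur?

Short-run supply begins at min AVC. From VC = 80Q - 24Q^2 + 2Q^3, AVC = 80 - 24Q + 2Q^2.
At the minimum of AVC, MC = AVC. MC = 80 - 48Q + 6Q^2; setting MC = AVC gives 4Q^2 - 24Q = 0, so Q = 6. min AVC = 8.
For P < ¥8 the firm produces nothing.

¥8 per unit, at Q = 6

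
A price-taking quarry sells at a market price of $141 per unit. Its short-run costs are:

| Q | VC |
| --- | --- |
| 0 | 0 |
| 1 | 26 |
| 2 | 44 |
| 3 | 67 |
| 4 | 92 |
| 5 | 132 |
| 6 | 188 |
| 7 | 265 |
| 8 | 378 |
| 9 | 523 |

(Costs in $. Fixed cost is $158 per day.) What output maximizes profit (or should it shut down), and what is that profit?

Q = 8; profit = $592

Tabulate TR − TC: Q=0: -158; Q=1: -43; Q=2: 80; Q=3: 198; Q=4: 314; Q=5: 415; Q=6: 500; Q=7: 564; Q=8: 592; Q=9: 588.
Profit is maximized at Q = 8. AVC there is 378/8 = $47.25 ≤ P, so producing beats shutting down (which would give -$158).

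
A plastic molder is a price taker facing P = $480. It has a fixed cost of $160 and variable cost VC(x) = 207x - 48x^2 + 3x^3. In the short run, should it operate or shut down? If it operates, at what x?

Produce at x = 13

Strip out fixed cost: VC = 207x - 48x^2 + 3x^3. Then AVC = 207 - 48x + 3x^2 and MC = 207 - 96x + 9x^2.
The AVC parabola has its vertex at x = 48/6 = 8, where AVC = 207 - 48·8 + 3·8^2 = $15.
P = $480 exceeds min AVC = $15, so the firm stays open.
Set P = MC: 480 = 207 - 96x + 9x^2 → -273 - 96x + 9x^2 = 0. The roots are x = -7/3 and x = 13; the profit-maximizing output is on the rising part of MC, so x* = 13.
Check: AVC at x = 13 is $90 ≤ P, so revenue covers variable cost.
Profit = P·x − TC = 480·13 − 1330 = $4910.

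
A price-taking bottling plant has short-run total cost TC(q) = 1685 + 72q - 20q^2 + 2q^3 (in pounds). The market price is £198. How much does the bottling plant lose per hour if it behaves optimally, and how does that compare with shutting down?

Profit = -£389 at q = 9

AVC = 72 - 20q + 2q^2; min AVC = £22 at q = 5. Since P = £198 ≥ min AVC, the firm produces.
With MC = 72 - 40q + 6q^2, P = MC on the upward-sloping part at q* = 9.
TR = 198·9 = 1782. TC = 1685 + 486 = 2171. Profit = 1782 − 2171 = -£389.
By producing, the firm covers all variable cost plus £1296 of fixed cost; shutting down would lose the full £1685.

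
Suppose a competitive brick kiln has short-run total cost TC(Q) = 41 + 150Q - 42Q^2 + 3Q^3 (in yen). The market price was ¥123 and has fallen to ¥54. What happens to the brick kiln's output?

MC = 150 - 84Q + 9Q^2; the shutdown threshold is min AVC = ¥3 (at Q = 7).
With P = ¥123 above the shutdown price, P = MC gives Q = 9.
At P = ¥54 ≥ min AVC, set P = MC: Q = 8. The firm stays open but cuts output.

Output falls from 9 to 8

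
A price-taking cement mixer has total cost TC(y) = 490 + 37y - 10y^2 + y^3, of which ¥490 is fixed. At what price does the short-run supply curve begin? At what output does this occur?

¥12 per unit, at y = 5

The shutdown price is the minimum of AVC. VC = 37y - 10y^2 + y^3, so AVC = 37 - 10y + y^2.
dAVC/dy = -10 + 2y = 0 gives y = 5. min AVC = 37 - 10·5 + 5^2 = 12.
So the shutdown price is ¥12.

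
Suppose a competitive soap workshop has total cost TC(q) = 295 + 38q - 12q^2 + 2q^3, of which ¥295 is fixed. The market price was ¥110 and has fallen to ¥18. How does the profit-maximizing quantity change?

AVC = 38 - 12q + 2q^2, minimized at q = 3 where min AVC = ¥20. MC = 38 - 24q + 6q^2.
With P = ¥110 above the shutdown price, P = MC gives q = 6.
At P = ¥18 < min AVC = ¥20, price no longer covers variable cost at any output, so the firm shuts down: q = 0.

Output falls from 6 to 0 (the firm shuts down)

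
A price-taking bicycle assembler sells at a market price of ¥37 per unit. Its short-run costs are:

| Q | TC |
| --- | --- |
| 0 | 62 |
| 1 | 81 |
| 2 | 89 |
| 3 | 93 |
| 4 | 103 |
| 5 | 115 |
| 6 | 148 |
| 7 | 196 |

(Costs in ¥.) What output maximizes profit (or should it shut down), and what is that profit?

Profit at each row (π = 37Q − TC): Q=0: -62; Q=1: -44; Q=2: -15; Q=3: 18; Q=4: 45; Q=5: 70; Q=6: 74; Q=7: 63.
Profit is maximized at Q = 6. AVC there is 86/6 = ¥14.33 ≤ P, so producing beats shutting down (which would give -¥62).

Q = 6; profit = ¥74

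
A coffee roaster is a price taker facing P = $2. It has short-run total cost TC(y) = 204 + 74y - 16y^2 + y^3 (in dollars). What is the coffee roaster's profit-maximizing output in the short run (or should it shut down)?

From TC, MC = TC'(y) = 74 - 32y + 3y^2 and AVC = VC/y = 74 - 16y + y^2.
AVC is minimized where dAVC/dy = -16 + 2y = 0, at y = 8; min AVC = 74 - 16·8 + 8^2 = $10.
Since P = $2 < min AVC = $10, price fails to cover variable cost at any output.
The firm minimizes its loss by shutting down and losing only its fixed cost of $204.

Shut down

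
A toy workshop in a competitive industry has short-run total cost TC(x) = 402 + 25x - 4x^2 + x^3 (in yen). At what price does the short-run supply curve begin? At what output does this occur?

¥21 per unit, at x = 2

Short-run supply begins at min AVC. From VC = 25x - 4x^2 + x^3, AVC = 25 - 4x + x^2.
At the minimum of AVC, MC = AVC. MC = 25 - 8x + 3x^2; setting MC = AVC gives 2x^2 - 4x = 0, so x = 2. min AVC = 21.
The firm shuts down for any P below ¥21.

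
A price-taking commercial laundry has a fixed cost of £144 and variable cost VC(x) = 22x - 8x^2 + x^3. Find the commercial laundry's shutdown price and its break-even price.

Shutdown price = £6; break-even price = £34

Shutdown price = min AVC. AVC = 22 - 8x + x^2, with vertex at x = 4 and minimum £6.
ATC = 144/x + 22 - 8x + x^2. Setting dATC/dx = −144/x^2 − 8 + 2x = 0 gives x = 6 (since 2·6^3 − 8·6^2 = 144).
min ATC = 144/6 + 22 − 8·6 + 6^2 = £34. That is the break-even price.
Between these two prices the firm operates at a loss; above £34 it earns a profit.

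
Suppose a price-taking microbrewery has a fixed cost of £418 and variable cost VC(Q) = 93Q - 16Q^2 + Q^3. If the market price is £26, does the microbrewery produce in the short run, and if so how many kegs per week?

Variable cost is VC = 93Q - 16Q^2 + Q^3, so AVC = VC/Q = 93 - 16Q + Q^2 and MC = dTC/dQ = 93 - 32Q + 3Q^2.
The AVC parabola has its vertex at Q = 16/2 = 8, where AVC = 93 - 16·8 + 8^2 = £29.
With P < min AVC (£26 < £29), every unit sold adds to the loss.
The firm minimizes its loss by shutting down and losing only its fixed cost of £418.

Shut down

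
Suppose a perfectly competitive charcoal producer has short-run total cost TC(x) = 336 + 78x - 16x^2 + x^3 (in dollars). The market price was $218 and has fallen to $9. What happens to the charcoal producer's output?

MC = 78 - 32x + 3x^2; the shutdown threshold is min AVC = $14 (at x = 8).
At P = $218 ≥ min AVC, set P = MC on the rising branch: x = 14.
At P = $9 < min AVC = $14, price no longer covers variable cost at any output, so the firm shuts down: x = 0.

Output falls from 14 to 0 (the firm shuts down)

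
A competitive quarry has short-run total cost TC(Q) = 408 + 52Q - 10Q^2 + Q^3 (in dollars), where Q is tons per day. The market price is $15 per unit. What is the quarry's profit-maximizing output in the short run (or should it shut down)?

Shut down

From TC, MC = TC'(Q) = 52 - 20Q + 3Q^2 and AVC = VC/Q = 52 - 10Q + Q^2.
The AVC parabola has its vertex at Q = 10/2 = 5, where AVC = 52 - 10·5 + 5^2 = $27.
Since P = $15 < min AVC = $27, price fails to cover variable cost at any output.
Shutting down limits the loss to fixed cost, $408.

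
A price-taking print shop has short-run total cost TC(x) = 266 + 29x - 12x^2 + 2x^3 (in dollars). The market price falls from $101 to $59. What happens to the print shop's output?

Output falls from 6 to 5

MC = 29 - 24x + 6x^2; the shutdown threshold is min AVC = $11 (at x = 3).
With P = $101 above the shutdown price, P = MC gives x = 6.
At P = $59 ≥ min AVC, set P = MC: x = 5. The firm stays open but cuts output.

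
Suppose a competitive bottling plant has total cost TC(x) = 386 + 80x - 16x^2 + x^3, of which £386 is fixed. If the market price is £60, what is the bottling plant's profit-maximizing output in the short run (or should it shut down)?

Variable cost is VC = 80x - 16x^2 + x^3, so AVC = VC/x = 80 - 16x + x^2 and MC = dTC/dx = 80 - 32x + 3x^2.
The AVC parabola has its vertex at x = 16/2 = 8, where AVC = 80 - 16·8 + 8^2 = £16.
Because £60 ≥ £16, revenue can cover variable cost; the firm operates.
Solving P = MC: 20 - 32x + 3x^2 = 0 ⇒ x = 2/3 or 10. On the upward-sloping branch, x* = 10.
Check: AVC at x = 10 is £20 ≤ P, so revenue covers variable cost.
Profit = P·x − TC = 60·10 − 586 = £14.

Produce at x = 10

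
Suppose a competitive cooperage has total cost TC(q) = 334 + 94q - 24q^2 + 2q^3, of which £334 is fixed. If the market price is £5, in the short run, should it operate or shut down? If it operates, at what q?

Shut down

Variable cost is VC = 94q - 24q^2 + 2q^3, so AVC = VC/q = 94 - 24q + 2q^2 and MC = dTC/dq = 94 - 48q + 6q^2.
AVC hits its minimum where MC = AVC, at q = 6, giving min AVC = 94 - 24·6 + 2·6^2 = £22.
P = £5 lies below min AVC = £22; no output level covers variable cost.
The firm minimizes its loss by shutting down and losing only its fixed cost of £334.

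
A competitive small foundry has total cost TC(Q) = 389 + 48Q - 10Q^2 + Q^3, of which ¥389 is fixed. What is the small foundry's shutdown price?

¥23 per unit

Short-run supply begins at min AVC. From VC = 48Q - 10Q^2 + Q^3, AVC = 48 - 10Q + Q^2.
dAVC/dQ = -10 + 2Q = 0 gives Q = 5. min AVC = 48 - 10·5 + 5^2 = 23.
For P < ¥23 the firm produces nothing.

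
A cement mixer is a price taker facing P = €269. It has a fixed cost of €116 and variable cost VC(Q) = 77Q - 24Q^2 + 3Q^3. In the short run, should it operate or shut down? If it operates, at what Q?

From TC, MC = TC'(Q) = 77 - 48Q + 9Q^2 and AVC = VC/Q = 77 - 24Q + 3Q^2.
AVC is minimized where dAVC/dQ = -24 + 6Q = 0, at Q = 4; min AVC = 77 - 24·4 + 3·4^2 = €29.
Since P = €269 ≥ min AVC = €29, price covers variable cost and the firm should produce.
P = MC gives -192 - 48Q + 9Q^2 = 0, with roots -8/3 and 8. Take the larger (rising MC): Q* = 8.
Check: AVC at Q = 8 is €77 ≤ P, so revenue covers variable cost.
Profit = P·Q − TC = 269·8 − 732 = €1420.

Produce at Q = 8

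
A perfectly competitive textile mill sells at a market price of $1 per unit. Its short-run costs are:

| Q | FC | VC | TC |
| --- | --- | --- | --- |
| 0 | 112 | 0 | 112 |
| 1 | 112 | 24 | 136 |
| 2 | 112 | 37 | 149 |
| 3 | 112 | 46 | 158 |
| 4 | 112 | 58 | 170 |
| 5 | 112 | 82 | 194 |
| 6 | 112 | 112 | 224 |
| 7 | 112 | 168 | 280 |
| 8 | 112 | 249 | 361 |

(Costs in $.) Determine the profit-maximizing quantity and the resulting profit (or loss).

Profit at each row (π = 1Q − TC): Q=0: -112; Q=1: -135; Q=2: -147; Q=3: -155; Q=4: -166; Q=5: -189; Q=6: -218; Q=7: -273; Q=8: -353.
Profit is highest at Q = 0. Equivalently, the lowest AVC in the table is 58/4 ≈ $14.50 at Q = 4, and P = $1 falls below it — price never covers variable cost, so the firm shuts down and loses only its fixed cost.

Q = 0 (shut down); profit = -$112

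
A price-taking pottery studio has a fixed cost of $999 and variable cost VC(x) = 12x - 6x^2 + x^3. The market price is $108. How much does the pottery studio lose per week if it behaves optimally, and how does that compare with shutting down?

Profit = -$359 at x = 8

AVC = 12 - 6x + x^2; min AVC = $3 at x = 3. Since P = $108 ≥ min AVC, the firm produces.
MC = 12 - 12x + 3x^2. Setting P = MC and taking the root on the rising branch gives x* = 8.
TR = 108·8 = 864. TC = 999 + 224 = 1223. Profit = 864 − 1223 = -$359.
That loss of $359 beats the $999 the firm would lose by shutting down; producing recovers $640 of fixed cost.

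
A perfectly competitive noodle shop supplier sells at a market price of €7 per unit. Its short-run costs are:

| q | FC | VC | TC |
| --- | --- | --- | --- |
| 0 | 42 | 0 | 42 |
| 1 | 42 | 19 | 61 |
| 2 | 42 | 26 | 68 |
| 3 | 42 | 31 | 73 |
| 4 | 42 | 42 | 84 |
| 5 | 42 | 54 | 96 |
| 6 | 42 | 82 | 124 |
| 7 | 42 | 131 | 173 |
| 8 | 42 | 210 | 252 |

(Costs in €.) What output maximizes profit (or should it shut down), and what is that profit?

Compute π = P·q − TC at each output: q=0: -42; q=1: -54; q=2: -54; q=3: -52; q=4: -56; q=5: -61; q=6: -82; q=7: -124; q=8: -196.
Profit is highest at q = 0. Equivalently, the lowest AVC in the table is 31/3 ≈ €10.33 at q = 3, and P = €7 falls below it — price never covers variable cost, so the firm shuts down and loses only its fixed cost.

q = 0 (shut down); profit = -€42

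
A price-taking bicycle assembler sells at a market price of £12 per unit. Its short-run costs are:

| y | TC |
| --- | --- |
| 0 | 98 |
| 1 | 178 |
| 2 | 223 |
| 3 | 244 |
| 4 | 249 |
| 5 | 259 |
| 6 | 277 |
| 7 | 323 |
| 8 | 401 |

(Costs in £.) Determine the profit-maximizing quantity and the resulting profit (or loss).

y = 0 (shut down); profit = -£98

Profit at each row (π = 12y − TC): y=0: -98; y=1: -166; y=2: -199; y=3: -208; y=4: -201; y=5: -199; y=6: -205; y=7: -239; y=8: -305.
Profit is highest at y = 0. Equivalently, the lowest AVC in the table is 179/6 ≈ £29.83 at y = 6, and P = £12 falls below it — price never covers variable cost, so the firm shuts down and loses only its fixed cost.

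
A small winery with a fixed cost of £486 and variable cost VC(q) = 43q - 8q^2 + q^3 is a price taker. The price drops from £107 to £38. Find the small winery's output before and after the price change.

Output falls from 8 to 5

AVC = 43 - 8q + q^2, minimized at q = 4 where min AVC = £27. MC = 43 - 16q + 3q^2.
At P = £107 ≥ min AVC, set P = MC on the rising branch: q = 8.
At P = £38 ≥ min AVC, set P = MC: q = 5. The firm stays open but cuts output.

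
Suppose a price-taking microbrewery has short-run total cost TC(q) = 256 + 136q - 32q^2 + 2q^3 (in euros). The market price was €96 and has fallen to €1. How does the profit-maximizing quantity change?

MC = 136 - 64q + 6q^2; the shutdown threshold is min AVC = €8 (at q = 8).
At P = €96 ≥ min AVC, set P = MC on the rising branch: q = 10.
At P = €1 < min AVC = €8, price no longer covers variable cost at any output, so the firm shuts down: q = 0.

Output falls from 10 to 0 (the firm shuts down)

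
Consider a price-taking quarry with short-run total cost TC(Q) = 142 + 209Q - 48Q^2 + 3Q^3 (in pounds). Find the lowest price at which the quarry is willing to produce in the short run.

£17 per unit

Short-run supply begins at min AVC. From VC = 209Q - 48Q^2 + 3Q^3, AVC = 209 - 48Q + 3Q^2.
At the minimum of AVC, MC = AVC. MC = 209 - 96Q + 9Q^2; setting MC = AVC gives 6Q^2 - 48Q = 0, so Q = 8. min AVC = 17.
The firm shuts down for any P below £17.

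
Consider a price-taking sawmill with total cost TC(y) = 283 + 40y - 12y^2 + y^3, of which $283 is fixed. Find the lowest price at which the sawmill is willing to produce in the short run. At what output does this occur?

The firm shuts down when price falls below the minimum of average variable cost. AVC = VC/y = 40 - 12y + y^2.
dAVC/dy = -12 + 2y = 0 gives y = 6. min AVC = 40 - 12·6 + 6^2 = 4.
So the shutdown price is $4.

$4 per unit, at y = 6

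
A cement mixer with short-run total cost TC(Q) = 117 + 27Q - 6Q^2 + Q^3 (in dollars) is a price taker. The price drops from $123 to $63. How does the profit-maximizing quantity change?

AVC = 27 - 6Q + Q^2, minimized at Q = 3 where min AVC = $18. MC = 27 - 12Q + 3Q^2.
With P = $123 above the shutdown price, P = MC gives Q = 8.
At P = $63 ≥ min AVC, set P = MC: Q = 6. The firm stays open but cuts output.

Output falls from 8 to 6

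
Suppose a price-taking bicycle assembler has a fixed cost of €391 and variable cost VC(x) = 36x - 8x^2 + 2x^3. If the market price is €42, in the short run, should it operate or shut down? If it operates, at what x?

Strip out fixed cost: VC = 36x - 8x^2 + 2x^3. Then AVC = 36 - 8x + 2x^2 and MC = 36 - 16x + 6x^2.
AVC hits its minimum where MC = AVC, at x = 2, giving min AVC = 36 - 8·2 + 2·2^2 = €28.
P = €42 exceeds min AVC = €28, so the firm stays open.
Solving P = MC: -6 - 16x + 6x^2 = 0 ⇒ x = -1/3 or 3. On the upward-sloping branch, x* = 3.
Check: AVC at x = 3 is €30 ≤ P, so revenue covers variable cost.
Profit = P·x − TC = 42·3 − 481 = -€355, a loss, but smaller than the €391 fixed cost the firm would lose by shutting down.

Produce at x = 3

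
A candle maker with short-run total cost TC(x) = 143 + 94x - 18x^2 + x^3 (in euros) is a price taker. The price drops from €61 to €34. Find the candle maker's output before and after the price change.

Output falls from 11 to 10

AVC = 94 - 18x + x^2, minimized at x = 9 where min AVC = €13. MC = 94 - 36x + 3x^2.
At P = €61 ≥ min AVC, set P = MC on the rising branch: x = 11.
At P = €34 ≥ min AVC, set P = MC: x = 10. The firm stays open but cuts output.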